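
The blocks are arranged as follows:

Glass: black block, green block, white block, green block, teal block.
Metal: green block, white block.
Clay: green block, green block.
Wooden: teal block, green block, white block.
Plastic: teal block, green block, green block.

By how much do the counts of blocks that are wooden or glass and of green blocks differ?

0

blocks that are wooden or glass: 8. green blocks: 8.
|8 − 8| = 8 − 8 = 0.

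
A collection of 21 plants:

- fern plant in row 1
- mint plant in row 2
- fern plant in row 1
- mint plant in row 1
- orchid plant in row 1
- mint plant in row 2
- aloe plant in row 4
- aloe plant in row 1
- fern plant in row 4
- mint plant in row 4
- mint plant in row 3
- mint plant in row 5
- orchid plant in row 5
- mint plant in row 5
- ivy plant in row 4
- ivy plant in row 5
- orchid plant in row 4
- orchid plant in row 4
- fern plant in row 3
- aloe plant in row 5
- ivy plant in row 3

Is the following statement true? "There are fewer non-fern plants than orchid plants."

False

|non-fern plants| = 17.
|orchid plants| = 4.
The claim requires 17 < 4, which does not hold.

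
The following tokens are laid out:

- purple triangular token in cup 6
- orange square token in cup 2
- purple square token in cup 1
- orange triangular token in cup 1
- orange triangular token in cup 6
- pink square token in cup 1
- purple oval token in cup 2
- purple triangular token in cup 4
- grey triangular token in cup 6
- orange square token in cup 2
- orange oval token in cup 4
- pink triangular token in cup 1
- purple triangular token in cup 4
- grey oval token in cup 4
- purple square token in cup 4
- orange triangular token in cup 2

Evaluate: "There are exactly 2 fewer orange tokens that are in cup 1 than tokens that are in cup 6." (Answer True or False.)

True

There is 1 orange token in cup 1.
There are 3 tokens in cup 6.
The claim requires 3 − 1 (= 2) to equal 2, which holds.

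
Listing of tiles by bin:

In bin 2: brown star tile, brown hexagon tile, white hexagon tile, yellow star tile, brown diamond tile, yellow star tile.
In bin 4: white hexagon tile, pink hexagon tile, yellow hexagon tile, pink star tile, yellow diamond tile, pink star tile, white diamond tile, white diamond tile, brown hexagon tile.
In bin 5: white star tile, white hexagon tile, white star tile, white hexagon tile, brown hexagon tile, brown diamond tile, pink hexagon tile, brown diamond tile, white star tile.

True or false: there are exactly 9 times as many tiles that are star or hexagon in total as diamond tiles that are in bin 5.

True

|tiles that are star or hexagon| = 18.
|diamond tiles in bin 5| = 2.
The claim requires 18 = 9 × 2 = 18, which holds.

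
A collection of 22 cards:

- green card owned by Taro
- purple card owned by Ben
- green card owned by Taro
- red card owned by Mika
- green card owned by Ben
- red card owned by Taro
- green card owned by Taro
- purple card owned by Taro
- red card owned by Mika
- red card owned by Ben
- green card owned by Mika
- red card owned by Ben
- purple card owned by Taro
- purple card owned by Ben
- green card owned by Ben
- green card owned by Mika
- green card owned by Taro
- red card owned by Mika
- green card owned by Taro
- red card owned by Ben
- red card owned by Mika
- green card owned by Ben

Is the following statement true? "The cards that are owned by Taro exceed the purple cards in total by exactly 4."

|cards owned by Taro| = 8.
|purple cards| = 4.
The claim requires 8 − 4 (= 4) to equal 4, which holds.

True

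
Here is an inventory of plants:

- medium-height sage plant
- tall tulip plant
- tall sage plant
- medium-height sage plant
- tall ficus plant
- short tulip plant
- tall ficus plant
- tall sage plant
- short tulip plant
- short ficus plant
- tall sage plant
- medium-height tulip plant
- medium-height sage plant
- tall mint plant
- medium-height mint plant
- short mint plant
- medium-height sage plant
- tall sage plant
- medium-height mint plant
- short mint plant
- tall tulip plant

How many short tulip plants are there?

2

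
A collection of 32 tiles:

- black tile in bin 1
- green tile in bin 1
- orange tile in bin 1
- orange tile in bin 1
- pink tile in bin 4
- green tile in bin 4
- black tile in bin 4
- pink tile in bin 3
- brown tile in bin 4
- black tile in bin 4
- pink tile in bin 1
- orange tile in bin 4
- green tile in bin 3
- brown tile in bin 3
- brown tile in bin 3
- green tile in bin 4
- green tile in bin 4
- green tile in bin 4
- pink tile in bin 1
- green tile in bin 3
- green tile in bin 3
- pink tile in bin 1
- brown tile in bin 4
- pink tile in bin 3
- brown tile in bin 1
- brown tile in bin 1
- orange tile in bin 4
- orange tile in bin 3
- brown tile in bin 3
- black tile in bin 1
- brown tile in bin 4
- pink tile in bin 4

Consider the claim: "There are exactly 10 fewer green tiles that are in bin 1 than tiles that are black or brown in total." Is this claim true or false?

False

There is 1 green tile in bin 1.
There are 12 tiles that are black or brown.
The claim requires 12 − 1 (= 11) to equal 10, which does not hold.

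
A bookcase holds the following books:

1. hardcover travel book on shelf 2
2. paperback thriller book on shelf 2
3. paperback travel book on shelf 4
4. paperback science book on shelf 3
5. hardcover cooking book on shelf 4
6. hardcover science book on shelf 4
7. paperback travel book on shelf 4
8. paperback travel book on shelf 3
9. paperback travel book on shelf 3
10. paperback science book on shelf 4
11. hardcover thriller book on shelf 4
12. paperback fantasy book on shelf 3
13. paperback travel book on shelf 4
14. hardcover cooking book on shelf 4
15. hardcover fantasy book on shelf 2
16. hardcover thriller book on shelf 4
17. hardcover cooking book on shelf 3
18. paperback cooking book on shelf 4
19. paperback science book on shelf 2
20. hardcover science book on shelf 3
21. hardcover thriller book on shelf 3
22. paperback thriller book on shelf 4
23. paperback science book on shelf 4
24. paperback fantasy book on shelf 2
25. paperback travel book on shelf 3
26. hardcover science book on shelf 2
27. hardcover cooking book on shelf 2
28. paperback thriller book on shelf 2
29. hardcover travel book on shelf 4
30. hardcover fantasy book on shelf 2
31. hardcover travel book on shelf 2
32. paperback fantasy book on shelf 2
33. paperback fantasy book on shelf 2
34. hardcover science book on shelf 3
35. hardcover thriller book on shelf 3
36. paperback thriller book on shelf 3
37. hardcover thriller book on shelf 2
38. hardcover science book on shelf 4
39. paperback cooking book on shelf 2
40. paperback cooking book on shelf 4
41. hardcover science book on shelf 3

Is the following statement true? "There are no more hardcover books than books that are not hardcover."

True

hardcover books: 20.
books that are not hardcover: 21.
The claim requires 20 ≤ 21, which holds.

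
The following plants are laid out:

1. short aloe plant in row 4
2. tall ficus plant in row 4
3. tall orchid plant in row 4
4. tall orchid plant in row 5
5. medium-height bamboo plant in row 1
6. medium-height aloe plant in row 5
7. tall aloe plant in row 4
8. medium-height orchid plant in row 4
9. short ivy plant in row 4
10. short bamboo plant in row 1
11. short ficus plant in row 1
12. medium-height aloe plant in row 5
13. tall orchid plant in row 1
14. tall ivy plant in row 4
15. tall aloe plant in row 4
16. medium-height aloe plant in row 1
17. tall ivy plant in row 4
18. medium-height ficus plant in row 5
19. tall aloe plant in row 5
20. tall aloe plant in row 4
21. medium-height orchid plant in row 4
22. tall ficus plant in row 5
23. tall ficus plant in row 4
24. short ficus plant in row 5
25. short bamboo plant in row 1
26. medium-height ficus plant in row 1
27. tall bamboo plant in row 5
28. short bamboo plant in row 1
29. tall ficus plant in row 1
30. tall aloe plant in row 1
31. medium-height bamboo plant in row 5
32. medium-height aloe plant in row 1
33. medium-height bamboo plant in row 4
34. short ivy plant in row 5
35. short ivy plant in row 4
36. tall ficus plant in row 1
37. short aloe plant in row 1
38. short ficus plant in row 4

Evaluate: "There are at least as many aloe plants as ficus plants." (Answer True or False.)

True

aloe plants: 11.
ficus plants: 10.
The claim requires 11 ≥ 10, which holds.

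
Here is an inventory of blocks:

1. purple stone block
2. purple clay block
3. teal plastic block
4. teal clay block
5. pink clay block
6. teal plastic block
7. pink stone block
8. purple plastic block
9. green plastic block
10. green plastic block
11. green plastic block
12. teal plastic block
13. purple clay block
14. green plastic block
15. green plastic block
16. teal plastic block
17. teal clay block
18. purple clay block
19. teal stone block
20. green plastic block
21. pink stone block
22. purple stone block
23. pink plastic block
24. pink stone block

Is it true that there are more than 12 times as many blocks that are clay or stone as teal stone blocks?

False

|blocks that are clay or stone| = 12.
|teal stone blocks| = 1.
The claim requires 12 > 12 × 1 = 12, which does not hold.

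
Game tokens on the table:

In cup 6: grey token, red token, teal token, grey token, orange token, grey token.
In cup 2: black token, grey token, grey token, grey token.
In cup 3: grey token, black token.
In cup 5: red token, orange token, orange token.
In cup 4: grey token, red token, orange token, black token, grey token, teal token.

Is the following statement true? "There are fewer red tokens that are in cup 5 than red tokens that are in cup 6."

red tokens in cup 5: 1.
red tokens in cup 6: 1.
The claim requires 1 < 1, which does not hold.

False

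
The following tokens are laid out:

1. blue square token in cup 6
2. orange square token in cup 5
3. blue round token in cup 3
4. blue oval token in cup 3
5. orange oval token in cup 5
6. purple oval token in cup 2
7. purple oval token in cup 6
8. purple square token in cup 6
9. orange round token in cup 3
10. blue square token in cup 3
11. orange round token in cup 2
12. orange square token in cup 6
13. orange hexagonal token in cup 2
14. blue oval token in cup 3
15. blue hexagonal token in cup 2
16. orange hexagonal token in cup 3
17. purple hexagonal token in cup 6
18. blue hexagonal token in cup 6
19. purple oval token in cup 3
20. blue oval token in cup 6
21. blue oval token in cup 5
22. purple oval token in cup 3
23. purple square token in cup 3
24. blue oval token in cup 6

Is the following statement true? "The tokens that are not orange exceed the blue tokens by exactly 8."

False

There are 17 tokens that are not orange.
There are 10 blue tokens.
The claim requires 17 − 10 (= 7) to equal 8, which does not hold.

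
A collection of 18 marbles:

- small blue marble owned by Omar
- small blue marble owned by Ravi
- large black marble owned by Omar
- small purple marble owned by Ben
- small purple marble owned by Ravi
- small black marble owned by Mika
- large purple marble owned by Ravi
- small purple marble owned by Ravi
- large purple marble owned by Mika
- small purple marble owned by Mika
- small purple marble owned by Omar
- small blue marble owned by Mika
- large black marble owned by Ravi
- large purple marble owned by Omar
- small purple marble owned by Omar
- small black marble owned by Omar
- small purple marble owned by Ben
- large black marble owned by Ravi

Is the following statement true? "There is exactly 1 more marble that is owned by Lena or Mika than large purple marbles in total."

True

marbles owned by Lena or Mika: 4.
large purple marbles: 3.
The claim requires 4 − 3 (= 1) to equal 1, which holds.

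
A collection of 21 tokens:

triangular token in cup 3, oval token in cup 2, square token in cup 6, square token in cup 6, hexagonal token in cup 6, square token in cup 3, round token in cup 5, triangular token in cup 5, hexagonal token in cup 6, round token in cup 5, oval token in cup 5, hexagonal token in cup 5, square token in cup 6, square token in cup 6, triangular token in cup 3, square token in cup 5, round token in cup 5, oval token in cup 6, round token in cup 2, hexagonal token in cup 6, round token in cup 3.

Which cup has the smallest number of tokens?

cup 2

Counts by cup: cup 6→8, cup 5→7, cup 3→4, cup 2→2.
The minimum is 2, held uniquely by cup 2.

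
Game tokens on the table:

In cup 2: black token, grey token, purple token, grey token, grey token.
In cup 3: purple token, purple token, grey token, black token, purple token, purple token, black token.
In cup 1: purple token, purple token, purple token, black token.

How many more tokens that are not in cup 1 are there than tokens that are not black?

0

tokens that are not in cup 1: 12.
tokens that are not black: 12.
12 − 12 = 0.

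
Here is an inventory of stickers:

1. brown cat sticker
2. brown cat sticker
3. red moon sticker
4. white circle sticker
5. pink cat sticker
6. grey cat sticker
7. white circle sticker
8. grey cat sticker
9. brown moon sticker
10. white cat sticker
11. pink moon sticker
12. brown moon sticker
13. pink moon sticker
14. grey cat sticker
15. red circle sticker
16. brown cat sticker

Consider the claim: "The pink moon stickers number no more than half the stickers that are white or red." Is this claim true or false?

|pink moon stickers| = 2.
|stickers that are white or red| = 5.
The claim requires 2 × 2 = 4 ≤ 5, which holds.

True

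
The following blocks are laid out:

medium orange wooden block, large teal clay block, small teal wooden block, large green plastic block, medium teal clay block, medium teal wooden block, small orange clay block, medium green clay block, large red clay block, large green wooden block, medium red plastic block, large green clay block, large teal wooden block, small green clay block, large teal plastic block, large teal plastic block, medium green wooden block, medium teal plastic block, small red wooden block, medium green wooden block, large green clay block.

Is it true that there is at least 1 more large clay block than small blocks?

There are 4 large clay blocks.
There are 4 small blocks.
The claim requires 4 − 4 = 0 ≥ 1, which does not hold.

False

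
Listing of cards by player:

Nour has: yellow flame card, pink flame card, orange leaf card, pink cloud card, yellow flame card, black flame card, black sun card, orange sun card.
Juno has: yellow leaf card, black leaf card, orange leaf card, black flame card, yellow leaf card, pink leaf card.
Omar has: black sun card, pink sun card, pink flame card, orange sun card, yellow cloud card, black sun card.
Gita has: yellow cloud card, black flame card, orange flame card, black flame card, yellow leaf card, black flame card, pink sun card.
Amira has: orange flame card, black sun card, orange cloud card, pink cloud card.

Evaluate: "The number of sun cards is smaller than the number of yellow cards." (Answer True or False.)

sun cards: 8.
yellow cards: 7.
The claim requires 8 < 7, which does not hold.

False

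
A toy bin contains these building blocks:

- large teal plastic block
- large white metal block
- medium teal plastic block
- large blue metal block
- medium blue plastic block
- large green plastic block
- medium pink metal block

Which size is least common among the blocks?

Counts by size: large 4, medium 3.
The minimum is 3, held uniquely by medium.

medium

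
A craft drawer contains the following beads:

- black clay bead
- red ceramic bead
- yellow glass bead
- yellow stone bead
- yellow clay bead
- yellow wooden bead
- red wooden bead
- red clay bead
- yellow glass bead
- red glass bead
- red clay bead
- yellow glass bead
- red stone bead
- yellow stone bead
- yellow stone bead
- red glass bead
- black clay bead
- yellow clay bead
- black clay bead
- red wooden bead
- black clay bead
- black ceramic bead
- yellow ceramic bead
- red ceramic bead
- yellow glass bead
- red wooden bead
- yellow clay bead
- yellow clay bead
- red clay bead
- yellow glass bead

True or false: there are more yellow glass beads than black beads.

There are 5 yellow glass beads.
There are 5 black beads.
The claim requires 5 > 5, which does not hold.

False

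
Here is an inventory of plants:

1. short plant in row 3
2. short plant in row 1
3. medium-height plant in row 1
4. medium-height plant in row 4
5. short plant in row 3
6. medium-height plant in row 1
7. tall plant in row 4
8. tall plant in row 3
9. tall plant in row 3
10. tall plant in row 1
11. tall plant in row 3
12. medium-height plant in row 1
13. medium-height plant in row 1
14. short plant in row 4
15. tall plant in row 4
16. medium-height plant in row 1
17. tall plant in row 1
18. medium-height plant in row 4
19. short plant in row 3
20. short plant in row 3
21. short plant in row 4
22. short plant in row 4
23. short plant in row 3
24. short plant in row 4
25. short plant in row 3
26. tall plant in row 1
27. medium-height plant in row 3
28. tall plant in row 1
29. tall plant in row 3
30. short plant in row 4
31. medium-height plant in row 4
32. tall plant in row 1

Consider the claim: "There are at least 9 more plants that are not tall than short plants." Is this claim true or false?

plants that are not tall: 21.
short plants: 12.
The claim requires 21 − 12 = 9 ≥ 9, which holds.

True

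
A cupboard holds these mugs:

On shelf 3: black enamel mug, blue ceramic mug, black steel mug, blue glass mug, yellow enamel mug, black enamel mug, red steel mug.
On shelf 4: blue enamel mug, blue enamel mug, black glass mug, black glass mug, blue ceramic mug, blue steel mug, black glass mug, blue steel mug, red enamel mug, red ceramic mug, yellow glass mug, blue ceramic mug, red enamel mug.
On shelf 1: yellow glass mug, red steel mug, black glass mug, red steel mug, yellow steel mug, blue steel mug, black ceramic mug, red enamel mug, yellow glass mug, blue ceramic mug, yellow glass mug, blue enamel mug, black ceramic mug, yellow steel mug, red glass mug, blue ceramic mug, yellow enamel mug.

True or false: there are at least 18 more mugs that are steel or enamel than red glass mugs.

True

There are 19 mugs that are steel or enamel.
There is 1 red glass mug.
The claim requires 19 − 1 = 18 ≥ 18, which holds.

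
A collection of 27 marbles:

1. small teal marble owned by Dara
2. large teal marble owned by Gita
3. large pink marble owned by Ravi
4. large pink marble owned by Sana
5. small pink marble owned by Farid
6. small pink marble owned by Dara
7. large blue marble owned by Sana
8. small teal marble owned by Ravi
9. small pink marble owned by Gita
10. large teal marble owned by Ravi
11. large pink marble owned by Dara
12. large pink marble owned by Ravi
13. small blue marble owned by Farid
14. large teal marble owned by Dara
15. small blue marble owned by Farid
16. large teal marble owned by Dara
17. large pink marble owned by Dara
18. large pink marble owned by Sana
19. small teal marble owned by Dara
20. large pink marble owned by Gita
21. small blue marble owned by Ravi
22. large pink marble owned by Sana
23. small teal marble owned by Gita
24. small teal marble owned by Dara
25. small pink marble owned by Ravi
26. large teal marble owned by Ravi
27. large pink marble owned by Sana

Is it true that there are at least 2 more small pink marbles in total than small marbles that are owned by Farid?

False

small pink marbles: 4.
small marbles owned by Farid: 3.
The claim requires 4 − 3 = 1 ≥ 2, which does not hold.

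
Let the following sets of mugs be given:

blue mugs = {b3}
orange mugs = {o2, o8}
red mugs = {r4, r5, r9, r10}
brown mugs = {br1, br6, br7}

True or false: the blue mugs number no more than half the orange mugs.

blue mugs: 1.
orange mugs: 2.
The claim requires 2 × 1 = 2 ≤ 2, which holds.

True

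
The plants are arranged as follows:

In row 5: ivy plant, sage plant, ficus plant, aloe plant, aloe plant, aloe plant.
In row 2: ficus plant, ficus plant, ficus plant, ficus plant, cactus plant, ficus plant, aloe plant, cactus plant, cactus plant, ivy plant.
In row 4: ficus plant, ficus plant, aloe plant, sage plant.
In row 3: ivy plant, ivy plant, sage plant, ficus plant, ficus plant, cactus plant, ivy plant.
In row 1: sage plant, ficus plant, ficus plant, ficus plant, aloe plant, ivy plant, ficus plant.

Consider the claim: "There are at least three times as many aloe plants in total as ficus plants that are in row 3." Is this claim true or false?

True

aloe plants: 6.
ficus plants in row 3: 2.
The claim requires 6 ≥ 3 × 2 = 6, which holds.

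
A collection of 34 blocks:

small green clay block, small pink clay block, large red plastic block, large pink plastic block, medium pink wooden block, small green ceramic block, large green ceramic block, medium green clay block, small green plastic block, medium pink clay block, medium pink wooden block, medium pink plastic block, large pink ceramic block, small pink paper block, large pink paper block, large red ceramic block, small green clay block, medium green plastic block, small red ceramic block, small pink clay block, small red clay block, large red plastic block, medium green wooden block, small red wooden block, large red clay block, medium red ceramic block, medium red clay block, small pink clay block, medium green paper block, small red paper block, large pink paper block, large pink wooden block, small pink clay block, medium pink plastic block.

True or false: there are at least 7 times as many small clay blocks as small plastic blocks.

True

small clay blocks: 7.
small plastic blocks: 1.
The claim requires 7 ≥ 7 × 1 = 7, which holds.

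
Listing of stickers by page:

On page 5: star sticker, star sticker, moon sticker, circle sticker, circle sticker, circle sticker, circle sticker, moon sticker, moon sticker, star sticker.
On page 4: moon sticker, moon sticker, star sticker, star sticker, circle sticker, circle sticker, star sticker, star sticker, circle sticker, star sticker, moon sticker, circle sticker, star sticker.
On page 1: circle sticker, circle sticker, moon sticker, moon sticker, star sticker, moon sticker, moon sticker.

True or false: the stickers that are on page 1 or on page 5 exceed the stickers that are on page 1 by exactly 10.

True

There are 17 stickers on page 1 or on page 5.
There are 7 stickers on page 1.
The claim requires 17 − 7 (= 10) to equal 10, which holds.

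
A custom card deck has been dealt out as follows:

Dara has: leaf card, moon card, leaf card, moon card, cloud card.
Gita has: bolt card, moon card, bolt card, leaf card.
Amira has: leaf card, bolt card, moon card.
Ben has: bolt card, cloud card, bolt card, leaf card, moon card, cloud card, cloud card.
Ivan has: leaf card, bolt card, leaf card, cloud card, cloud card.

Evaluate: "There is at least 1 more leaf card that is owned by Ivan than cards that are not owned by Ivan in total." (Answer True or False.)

False

Count of leaf cards owned by Ivan: 2.
Count of cards that are not owned by Ivan: 19.
The claim requires 2 − 19 = -17 ≥ 1, which does not hold.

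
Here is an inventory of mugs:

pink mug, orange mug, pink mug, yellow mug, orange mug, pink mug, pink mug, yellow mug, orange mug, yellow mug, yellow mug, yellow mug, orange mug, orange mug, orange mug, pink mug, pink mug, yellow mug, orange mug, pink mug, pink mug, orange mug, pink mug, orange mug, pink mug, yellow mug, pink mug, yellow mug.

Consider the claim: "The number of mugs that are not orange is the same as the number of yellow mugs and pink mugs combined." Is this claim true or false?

True

mugs that are not orange: 19.
yellow mugs: 8; pink mugs: 11; combined: 8 + 11 = 19.
The claim requires 19 = 19, which holds.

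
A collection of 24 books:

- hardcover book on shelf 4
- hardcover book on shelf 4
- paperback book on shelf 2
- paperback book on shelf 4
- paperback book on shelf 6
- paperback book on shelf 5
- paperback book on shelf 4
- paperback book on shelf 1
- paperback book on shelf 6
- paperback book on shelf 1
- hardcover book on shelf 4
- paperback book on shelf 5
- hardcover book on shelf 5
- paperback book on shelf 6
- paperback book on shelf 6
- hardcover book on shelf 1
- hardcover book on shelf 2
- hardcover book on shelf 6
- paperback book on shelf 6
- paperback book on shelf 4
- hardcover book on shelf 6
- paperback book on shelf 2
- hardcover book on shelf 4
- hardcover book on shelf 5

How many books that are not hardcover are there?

Total books: 24; with the excluded value: 10; remaining 24 − 10 = 14.

14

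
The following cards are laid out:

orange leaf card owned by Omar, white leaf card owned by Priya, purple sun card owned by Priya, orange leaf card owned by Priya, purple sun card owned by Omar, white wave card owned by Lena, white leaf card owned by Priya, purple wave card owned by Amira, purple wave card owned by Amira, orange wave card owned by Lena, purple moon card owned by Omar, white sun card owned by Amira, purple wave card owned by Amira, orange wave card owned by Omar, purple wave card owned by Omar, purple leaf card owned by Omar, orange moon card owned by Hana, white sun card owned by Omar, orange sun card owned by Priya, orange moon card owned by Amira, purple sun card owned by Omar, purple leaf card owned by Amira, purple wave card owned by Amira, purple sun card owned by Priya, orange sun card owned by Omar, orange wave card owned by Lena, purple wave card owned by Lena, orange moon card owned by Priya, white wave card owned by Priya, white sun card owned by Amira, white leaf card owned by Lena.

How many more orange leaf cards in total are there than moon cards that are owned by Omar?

orange leaf cards: 2.
moon cards owned by Omar: 1.
2 − 1 = 1.

1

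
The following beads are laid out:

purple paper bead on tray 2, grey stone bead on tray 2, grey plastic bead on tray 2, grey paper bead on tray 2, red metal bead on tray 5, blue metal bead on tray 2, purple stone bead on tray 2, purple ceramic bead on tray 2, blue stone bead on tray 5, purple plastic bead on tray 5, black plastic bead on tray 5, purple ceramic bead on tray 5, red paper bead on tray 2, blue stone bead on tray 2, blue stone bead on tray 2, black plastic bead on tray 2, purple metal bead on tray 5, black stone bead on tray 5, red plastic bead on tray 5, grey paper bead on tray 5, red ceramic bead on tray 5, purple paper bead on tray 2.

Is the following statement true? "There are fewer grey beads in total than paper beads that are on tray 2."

grey beads: 4.
paper beads on tray 2: 4.
The claim requires 4 < 4, which does not hold.

False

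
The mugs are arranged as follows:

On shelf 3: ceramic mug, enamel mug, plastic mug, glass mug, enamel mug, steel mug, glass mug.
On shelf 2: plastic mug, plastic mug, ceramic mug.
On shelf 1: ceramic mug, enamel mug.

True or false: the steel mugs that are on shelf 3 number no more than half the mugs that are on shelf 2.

steel mugs on shelf 3: 1.
mugs on shelf 2: 3.
The claim requires 2 × 1 = 2 ≤ 3, which holds.

True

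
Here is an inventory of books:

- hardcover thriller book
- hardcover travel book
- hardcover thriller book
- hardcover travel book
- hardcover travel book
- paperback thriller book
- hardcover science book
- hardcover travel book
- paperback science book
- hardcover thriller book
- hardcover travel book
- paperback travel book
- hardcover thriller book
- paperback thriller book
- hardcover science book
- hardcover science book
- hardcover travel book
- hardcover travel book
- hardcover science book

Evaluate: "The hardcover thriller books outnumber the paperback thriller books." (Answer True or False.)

True

|hardcover thriller books| = 4.
|paperback thriller books| = 2.
The claim requires 4 > 2, which holds.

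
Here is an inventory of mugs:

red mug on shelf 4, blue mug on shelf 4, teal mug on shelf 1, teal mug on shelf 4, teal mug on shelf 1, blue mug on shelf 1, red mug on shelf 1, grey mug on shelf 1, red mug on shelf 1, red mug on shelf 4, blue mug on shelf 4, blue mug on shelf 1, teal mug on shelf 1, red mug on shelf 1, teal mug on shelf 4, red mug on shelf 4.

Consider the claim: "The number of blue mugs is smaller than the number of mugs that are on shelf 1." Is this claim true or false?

True

|blue mugs| = 4.
|mugs on shelf 1| = 9.
The claim requires 4 < 9, which holds.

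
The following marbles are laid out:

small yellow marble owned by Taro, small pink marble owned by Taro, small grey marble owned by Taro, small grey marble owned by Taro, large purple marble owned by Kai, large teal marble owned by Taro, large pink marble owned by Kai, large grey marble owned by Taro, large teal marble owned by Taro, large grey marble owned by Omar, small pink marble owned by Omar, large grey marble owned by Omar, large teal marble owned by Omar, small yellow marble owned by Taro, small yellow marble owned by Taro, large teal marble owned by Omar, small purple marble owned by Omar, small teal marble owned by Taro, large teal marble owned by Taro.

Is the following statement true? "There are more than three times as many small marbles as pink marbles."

|small marbles| = 9.
|pink marbles| = 3.
The claim requires 9 > 3 × 3 = 9, which does not hold.

False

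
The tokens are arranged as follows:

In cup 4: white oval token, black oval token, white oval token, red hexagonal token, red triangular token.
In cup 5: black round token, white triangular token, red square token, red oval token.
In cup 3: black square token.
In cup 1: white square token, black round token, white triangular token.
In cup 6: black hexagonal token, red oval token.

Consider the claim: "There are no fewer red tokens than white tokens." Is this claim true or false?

red tokens: 5.
white tokens: 5.
The claim requires 5 ≥ 5, which holds.

True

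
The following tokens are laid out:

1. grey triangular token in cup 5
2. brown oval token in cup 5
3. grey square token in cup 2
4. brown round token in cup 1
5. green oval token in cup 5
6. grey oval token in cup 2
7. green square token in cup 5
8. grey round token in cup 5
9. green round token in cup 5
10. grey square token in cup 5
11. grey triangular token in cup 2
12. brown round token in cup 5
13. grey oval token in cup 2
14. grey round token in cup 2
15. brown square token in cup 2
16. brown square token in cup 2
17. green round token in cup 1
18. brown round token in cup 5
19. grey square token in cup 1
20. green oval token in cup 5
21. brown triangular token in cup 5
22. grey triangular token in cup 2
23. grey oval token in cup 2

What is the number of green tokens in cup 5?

4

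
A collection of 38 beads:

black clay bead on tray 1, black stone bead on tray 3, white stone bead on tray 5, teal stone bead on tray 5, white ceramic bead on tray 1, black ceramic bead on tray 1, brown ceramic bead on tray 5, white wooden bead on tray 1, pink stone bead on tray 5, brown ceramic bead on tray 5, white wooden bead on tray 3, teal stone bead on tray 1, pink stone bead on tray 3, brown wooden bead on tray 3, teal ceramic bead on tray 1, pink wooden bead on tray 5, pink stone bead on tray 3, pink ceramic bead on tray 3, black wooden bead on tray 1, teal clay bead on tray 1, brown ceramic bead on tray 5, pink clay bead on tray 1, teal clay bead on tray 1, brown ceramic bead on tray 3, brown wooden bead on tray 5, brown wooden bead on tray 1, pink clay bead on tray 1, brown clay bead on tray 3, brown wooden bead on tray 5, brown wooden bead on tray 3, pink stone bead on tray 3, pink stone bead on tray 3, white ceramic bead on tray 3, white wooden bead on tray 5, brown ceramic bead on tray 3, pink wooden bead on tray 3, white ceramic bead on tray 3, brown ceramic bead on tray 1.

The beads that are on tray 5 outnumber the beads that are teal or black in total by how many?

beads on tray 5: 10.
beads that are teal or black: 9.
10 − 9 = 1.

1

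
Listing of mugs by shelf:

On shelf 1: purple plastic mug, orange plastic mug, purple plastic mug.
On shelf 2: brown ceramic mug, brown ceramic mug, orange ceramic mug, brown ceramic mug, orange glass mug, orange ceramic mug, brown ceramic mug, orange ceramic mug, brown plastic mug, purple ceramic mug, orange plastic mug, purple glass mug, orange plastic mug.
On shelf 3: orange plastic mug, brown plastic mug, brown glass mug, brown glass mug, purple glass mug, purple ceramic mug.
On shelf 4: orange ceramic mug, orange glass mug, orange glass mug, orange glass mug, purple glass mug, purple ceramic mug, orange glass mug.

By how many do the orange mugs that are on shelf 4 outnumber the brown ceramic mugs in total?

orange mugs on shelf 4: 5.
brown ceramic mugs: 4.
5 − 4 = 1.

1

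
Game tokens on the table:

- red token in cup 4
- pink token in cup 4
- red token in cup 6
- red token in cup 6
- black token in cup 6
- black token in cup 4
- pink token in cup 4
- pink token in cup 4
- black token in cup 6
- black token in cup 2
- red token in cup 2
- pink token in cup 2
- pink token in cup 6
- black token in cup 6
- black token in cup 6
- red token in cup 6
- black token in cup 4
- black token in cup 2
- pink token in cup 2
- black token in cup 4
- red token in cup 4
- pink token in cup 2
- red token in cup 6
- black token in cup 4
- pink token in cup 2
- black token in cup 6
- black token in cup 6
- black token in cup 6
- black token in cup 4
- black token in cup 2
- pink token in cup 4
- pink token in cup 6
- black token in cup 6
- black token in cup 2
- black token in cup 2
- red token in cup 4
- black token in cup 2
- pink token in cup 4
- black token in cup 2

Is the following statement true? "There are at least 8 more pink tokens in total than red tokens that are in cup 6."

There are 11 pink tokens.
There are 4 red tokens in cup 6.
The claim requires 11 − 4 = 7 ≥ 8, which does not hold.

False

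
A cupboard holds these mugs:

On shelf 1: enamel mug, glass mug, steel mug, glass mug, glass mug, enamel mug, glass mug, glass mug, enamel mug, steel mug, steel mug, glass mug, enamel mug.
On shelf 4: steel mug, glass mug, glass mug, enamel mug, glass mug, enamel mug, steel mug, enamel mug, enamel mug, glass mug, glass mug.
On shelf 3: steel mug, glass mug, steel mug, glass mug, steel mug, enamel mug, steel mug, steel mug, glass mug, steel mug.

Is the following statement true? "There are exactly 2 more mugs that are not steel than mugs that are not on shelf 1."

mugs that are not steel: 23.
mugs that are not on shelf 1: 21.
The claim requires 23 − 21 (= 2) to equal 2, which holds.

True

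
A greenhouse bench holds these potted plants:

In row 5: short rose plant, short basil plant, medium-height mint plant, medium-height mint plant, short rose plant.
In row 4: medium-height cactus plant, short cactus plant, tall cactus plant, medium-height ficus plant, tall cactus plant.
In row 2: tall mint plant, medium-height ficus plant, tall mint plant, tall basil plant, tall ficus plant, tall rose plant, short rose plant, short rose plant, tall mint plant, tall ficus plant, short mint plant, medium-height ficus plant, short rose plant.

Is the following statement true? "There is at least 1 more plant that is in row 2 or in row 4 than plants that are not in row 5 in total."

plants in row 2 or in row 4: 18.
plants that are not in row 5: 18.
The claim requires 18 − 18 = 0 ≥ 1, which does not hold.

False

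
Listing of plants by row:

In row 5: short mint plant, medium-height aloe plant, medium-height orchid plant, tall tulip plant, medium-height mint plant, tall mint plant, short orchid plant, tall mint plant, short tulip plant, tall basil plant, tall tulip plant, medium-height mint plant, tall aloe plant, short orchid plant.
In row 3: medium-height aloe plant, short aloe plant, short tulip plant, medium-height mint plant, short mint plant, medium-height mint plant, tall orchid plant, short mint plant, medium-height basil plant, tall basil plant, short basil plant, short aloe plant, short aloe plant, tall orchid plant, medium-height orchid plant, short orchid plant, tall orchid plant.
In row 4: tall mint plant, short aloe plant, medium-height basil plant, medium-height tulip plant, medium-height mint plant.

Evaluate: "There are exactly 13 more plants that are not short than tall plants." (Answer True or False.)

False

|plants that are not short| = 23.
|tall plants| = 11.
The claim requires 23 − 11 (= 12) to equal 13, which does not hold.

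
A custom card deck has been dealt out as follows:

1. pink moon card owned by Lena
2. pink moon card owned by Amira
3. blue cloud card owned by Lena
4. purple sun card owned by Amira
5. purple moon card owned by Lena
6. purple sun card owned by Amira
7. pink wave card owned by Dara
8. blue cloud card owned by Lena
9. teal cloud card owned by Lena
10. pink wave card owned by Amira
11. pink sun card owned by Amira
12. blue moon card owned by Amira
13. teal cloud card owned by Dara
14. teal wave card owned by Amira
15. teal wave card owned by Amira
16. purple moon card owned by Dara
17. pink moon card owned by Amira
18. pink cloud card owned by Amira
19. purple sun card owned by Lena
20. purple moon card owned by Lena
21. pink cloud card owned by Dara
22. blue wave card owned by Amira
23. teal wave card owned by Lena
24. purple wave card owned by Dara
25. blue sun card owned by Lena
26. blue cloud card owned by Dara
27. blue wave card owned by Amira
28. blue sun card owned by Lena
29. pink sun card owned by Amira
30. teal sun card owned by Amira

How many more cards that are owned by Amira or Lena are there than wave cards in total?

16

cards owned by Amira or Lena: 24.
wave cards: 8.
24 − 8 = 16.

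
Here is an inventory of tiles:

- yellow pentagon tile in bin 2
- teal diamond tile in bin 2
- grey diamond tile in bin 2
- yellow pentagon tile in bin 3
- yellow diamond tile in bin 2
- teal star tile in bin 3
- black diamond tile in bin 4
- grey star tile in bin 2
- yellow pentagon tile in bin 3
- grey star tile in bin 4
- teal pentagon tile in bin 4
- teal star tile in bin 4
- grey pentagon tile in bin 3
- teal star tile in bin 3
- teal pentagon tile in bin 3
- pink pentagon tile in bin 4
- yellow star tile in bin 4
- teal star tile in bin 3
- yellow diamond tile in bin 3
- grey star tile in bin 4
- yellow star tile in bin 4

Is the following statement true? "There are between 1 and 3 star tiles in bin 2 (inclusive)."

star tiles in bin 2: 1.
The claim requires 1 ≤ 1 ≤ 3, which holds.

True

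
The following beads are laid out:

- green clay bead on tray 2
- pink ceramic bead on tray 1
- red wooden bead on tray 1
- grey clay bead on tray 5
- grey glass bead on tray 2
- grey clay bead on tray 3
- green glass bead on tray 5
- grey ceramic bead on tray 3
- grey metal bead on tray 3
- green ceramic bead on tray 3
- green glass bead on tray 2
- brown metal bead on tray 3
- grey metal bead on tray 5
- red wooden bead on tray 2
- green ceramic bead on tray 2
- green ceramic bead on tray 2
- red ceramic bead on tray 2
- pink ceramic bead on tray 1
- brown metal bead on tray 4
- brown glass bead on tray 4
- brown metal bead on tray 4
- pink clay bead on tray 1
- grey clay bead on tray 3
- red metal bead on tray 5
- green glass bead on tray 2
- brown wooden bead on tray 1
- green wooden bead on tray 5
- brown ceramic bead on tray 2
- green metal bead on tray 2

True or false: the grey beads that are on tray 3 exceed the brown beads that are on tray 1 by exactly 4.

False

|grey beads on tray 3| = 4.
|brown beads on tray 1| = 1.
The claim requires 4 − 1 (= 3) to equal 4, which does not hold.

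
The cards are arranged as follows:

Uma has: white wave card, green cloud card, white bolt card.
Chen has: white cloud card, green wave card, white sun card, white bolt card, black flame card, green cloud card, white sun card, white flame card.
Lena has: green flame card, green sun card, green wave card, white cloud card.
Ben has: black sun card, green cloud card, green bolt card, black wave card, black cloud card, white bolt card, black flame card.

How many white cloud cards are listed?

2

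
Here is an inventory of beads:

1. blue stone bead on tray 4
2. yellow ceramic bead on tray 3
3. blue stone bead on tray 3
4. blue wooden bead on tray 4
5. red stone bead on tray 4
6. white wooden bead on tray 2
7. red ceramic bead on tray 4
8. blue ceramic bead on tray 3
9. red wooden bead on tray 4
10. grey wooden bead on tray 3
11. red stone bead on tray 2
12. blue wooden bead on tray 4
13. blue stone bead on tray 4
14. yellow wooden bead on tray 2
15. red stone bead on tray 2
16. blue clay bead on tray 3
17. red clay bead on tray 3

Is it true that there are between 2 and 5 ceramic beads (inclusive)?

|ceramic beads| = 3.
The claim requires 2 ≤ 3 ≤ 5, which holds.

True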